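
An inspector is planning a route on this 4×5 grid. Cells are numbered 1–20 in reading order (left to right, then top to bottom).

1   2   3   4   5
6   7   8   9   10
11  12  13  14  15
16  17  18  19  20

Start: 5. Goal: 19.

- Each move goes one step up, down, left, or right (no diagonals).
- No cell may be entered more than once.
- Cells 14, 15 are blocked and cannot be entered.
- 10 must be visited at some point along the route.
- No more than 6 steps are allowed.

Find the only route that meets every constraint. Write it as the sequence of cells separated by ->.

5 -> 10 -> 9 -> 8 -> 13 -> 18 -> 19

The 6-move cap with required stops at 10 leaves no slack for detours.
Route from 5: down to 10, 2× left (reaching 8), 2× down (reaching 18), right to 19 — 6 moves in all.
Check: all required cells visited; 6 ≤ 6 moves.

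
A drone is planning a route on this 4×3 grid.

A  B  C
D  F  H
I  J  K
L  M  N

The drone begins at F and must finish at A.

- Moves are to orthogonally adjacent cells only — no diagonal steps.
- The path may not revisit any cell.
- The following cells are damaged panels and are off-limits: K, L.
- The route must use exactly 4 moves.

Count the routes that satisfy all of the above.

Need simple routes of exactly 4 moves from F to A (Manhattan distance 2, so 1 moves are spent on a detour and 1 undoing it).
Enumerating: F J I D A | F H C B A.
That gives 2 routes.

2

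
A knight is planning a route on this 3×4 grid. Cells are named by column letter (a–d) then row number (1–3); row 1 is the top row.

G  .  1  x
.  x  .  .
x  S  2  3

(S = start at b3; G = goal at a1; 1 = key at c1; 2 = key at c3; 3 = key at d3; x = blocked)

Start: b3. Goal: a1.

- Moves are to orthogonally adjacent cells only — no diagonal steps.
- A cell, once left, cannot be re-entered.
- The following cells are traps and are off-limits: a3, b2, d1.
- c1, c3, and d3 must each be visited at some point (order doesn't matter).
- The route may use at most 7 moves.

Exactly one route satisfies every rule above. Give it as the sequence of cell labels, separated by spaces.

The 7-move cap with required stops at c1, c3, d3 leaves no slack for detours.
Route from b3: 2× right (reaching d3), up to d2, left to c2, up to c1, 2× left (reaching a1) — 7 moves in all.
Check: all required cells visited; 7 ≤ 7 moves.

b3 c3 d3 d2 c2 c1 b1 a1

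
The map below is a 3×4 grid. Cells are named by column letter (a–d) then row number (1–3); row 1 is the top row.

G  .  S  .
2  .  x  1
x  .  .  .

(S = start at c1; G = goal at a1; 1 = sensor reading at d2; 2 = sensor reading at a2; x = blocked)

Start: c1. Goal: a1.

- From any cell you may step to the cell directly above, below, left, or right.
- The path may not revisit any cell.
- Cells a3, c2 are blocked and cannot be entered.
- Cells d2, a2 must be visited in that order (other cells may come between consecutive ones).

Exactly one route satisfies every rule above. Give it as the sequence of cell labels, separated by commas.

The waypoints must appear in the order d2, a2, with no cell reused.
Route from c1: right to d1, 2× down (reaching d3), 2× left (reaching b3), up to b2, left to a2, up to a1 — 8 moves in all.
Check: order respected (1 at step 2, 2 at step 7).

c1, d1, d2, d3, c3, b3, b2, a2, a1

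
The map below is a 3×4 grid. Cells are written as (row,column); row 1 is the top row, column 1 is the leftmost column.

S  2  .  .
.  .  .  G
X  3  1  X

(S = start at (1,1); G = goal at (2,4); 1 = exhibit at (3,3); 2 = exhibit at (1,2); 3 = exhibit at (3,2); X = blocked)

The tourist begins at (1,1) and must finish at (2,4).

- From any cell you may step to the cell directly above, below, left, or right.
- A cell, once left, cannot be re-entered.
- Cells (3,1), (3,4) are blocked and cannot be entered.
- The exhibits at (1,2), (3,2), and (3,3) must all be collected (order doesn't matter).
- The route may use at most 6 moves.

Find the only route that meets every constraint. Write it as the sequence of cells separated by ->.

(1,1) -> (1,2) -> (2,2) -> (3,2) -> (3,3) -> (2,3) -> (2,4)

The budget equals the shortest possible length, so every move has to be on a shortest route through the required cells.
Route from (1,1): right 1 to (1,2), down 2 to (3,2), right 1 to (3,3), up 1 to (2,3), right 1 to (2,4) — 6 moves in all.
Check: all required cells visited; 6 ≤ 6 moves.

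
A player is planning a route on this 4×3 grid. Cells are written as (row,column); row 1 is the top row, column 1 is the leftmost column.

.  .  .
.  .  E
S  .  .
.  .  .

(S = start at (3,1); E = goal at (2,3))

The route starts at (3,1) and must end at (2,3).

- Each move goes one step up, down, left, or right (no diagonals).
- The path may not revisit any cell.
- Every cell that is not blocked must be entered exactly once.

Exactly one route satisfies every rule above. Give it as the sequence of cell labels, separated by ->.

Need to visit all 12 open cells exactly once, starting at (3,1) and ending at (2,3).
Route from (3,1): down to (4,1), 2× right (reaching (4,3)), up to (3,3), left to (3,2), up to (2,2), left to (2,1), up to (1,1), 2× right (reaching (1,3)), down to (2,3) — 11 moves in all.
Check: all 12 open cells covered.

(3,1) -> (4,1) -> (4,2) -> (4,3) -> (3,3) -> (3,2) -> (2,2) -> (2,1) -> (1,1) -> (1,2) -> (1,3) -> (2,3)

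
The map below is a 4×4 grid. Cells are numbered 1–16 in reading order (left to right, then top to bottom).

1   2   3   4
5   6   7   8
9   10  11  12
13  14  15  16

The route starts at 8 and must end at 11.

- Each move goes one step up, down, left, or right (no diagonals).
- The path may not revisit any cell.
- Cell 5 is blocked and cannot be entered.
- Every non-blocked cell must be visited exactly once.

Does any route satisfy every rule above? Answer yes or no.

no

Cell 1 has only one open neighbour but is neither the start nor the goal, so a Hamiltonian route would have to both enter and leave it through the same neighbour — impossible without revisiting.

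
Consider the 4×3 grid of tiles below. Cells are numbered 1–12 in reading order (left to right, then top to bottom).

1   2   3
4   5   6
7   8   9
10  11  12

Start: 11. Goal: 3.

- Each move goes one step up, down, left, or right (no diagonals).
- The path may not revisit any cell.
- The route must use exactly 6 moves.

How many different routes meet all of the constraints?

Need simple routes of exactly 6 moves from 11 to 3 (Manhattan distance 4, so 1 moves are spent on a detour and 1 undoing it).
Branch systematically from the start, pruning whenever the remaining move budget drops below the Manhattan distance to 3 or differs from it in parity. Grouping the completions by first move — via 8: 5; via 10: 6; via 12: 3 — and summing: 5 + 6 + 3 = 14.
That gives 14 routes.

14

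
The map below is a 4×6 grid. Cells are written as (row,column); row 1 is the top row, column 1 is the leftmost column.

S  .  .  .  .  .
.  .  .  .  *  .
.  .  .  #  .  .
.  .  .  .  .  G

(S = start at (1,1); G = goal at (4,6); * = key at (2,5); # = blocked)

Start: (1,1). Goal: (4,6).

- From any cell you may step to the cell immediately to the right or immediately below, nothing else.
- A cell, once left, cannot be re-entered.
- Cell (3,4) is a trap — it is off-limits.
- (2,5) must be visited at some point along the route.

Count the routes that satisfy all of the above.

A right/down-only route from (1,1) to (4,6) makes exactly 3 down-moves and 5 right-moves in some order.
With no other constraints that would be C(8,3) = 56 routes.
Split at (2,5) and multiply the segment counts (each segment already excludes blocked cells): (1,1)→(2,5): 5; (2,5)→(4,6): 3; product = 15.
That gives 15 routes.

15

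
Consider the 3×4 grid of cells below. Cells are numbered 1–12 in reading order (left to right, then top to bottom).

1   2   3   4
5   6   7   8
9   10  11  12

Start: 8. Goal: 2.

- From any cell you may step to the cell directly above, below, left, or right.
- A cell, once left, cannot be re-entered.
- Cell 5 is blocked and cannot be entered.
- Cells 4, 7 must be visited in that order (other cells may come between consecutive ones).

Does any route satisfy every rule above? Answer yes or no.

yes

One route that works: 8 → 4 → 3 → 7 → 6 → 2.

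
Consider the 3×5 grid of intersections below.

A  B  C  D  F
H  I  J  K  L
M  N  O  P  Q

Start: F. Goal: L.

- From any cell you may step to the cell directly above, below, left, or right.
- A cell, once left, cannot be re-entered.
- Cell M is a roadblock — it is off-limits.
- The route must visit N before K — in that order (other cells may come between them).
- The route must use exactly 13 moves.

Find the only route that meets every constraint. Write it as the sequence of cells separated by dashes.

F - D - C - B - A - H - I - N - O - J - K - P - Q - L

The waypoints must appear in the order N, K, with no cell reused.
Route from F: left 4 to A, down 1 to H, right 1 to I, down 1 to N, right 1 to O, up 1 to J, right 1 to K, down 1 to P, right 1 to Q, up 1 to L — 13 moves in all.
Check: order respected (N at step 7, K at step 10); 13 moves as required.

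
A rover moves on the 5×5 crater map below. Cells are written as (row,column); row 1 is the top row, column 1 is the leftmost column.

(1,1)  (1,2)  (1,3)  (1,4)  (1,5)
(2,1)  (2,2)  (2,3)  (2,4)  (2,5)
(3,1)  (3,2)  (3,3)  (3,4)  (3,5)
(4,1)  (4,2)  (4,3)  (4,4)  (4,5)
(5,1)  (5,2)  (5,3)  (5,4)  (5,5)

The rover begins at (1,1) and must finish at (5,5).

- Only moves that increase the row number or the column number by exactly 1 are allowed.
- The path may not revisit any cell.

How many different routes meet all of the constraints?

A right/down-only route from (1,1) to (5,5) makes exactly 4 down-moves and 4 right-moves in some order.
With no other constraints that would be C(8,4) = 70 routes.
That gives 70 routes.

70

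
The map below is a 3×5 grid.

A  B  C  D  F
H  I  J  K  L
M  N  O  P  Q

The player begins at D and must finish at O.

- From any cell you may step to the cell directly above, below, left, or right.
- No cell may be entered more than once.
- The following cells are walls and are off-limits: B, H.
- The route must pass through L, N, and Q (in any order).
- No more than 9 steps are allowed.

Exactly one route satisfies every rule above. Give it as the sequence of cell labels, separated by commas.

Any route must reach L, N, and Q and still end at O within 9 moves, so the order of the required stops is forced.
Route from D: right to F, 2× down (reaching Q), left to P, up to K, 2× left (reaching I), down to N, right to O — 9 moves in all.
Check: all required cells visited; 9 ≤ 9 moves.

D, F, L, Q, P, K, J, I, N, O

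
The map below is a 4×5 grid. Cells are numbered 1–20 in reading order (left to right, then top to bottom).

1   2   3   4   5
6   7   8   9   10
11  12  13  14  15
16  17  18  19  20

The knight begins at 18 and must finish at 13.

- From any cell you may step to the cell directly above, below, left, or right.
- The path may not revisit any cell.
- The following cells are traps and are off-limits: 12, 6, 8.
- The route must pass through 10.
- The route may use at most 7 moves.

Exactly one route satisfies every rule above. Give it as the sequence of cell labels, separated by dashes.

Any route must reach 10 and still end at 13 within 7 moves, so the order of the required stops is forced.
Route from 18: 2× right (reaching 20), 2× up (reaching 10), left to 9, down to 14, left to 13 — 7 moves in all.
Check: all required cells visited; 7 ≤ 7 moves.

18 - 19 - 20 - 15 - 10 - 9 - 14 - 13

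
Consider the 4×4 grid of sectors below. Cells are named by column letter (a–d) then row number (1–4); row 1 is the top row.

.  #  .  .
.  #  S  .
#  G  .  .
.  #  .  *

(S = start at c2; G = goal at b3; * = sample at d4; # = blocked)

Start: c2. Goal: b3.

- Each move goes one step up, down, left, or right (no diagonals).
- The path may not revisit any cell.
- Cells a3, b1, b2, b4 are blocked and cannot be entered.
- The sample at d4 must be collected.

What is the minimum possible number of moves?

Any route passes through d4 somewhere between c2 and b3. Summing Manhattan distances along the two legs (c2 → d4 → b3) gives a lower bound of 3 + 3 = 6 moves.
A route of 6 moves achieves this: c2 → d2 → d3 → d4 → c4 → c3 → b3.
Since 6 matches the lower bound, it is optimal.

6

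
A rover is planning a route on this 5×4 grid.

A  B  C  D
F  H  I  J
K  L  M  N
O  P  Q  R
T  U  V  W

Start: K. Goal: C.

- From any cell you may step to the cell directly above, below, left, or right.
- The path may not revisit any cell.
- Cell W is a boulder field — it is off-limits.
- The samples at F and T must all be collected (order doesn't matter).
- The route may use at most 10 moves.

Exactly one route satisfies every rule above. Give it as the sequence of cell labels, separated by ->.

The 10-move cap with required stops at F, T leaves no slack for detours.
Route from K: 2× down (reaching T), right to U, 3× up (reaching H), left to F, up to A, 2× right (reaching C) — 10 moves in all.
Check: all required cells visited; 10 ≤ 10 moves.

K -> O -> T -> U -> P -> L -> H -> F -> A -> B -> C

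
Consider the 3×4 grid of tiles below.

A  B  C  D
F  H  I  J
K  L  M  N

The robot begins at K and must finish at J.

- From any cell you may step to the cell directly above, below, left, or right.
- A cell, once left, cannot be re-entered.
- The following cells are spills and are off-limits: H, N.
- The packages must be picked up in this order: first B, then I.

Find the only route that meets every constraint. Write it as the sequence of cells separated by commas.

The waypoints must appear in the order B, I, with no cell reused.
Route from K: 2× up (reaching A), 2× right (reaching C), down to I, right to J — 6 moves in all.
Check: order respected (B at step 3, I at step 5).

K, F, A, B, C, I, J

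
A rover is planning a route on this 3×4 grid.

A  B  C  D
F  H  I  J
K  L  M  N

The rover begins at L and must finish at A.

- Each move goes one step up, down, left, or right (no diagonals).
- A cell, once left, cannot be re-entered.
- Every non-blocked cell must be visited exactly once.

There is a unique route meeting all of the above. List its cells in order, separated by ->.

L -> K -> F -> H -> I -> M -> N -> J -> D -> C -> B -> A

Need to visit all 12 open cells exactly once, starting at L and ending at A.
Cell K has only two open neighbours (F and L), so the path must pass straight through it: one of those is the cell it's entered from and the other is where it exits.
Route from L: left to K, up to F, 2× right (reaching I), down to M, right to N, 2× up (reaching D), 3× left (reaching A) — 11 moves in all.
Check: all 12 open cells covered.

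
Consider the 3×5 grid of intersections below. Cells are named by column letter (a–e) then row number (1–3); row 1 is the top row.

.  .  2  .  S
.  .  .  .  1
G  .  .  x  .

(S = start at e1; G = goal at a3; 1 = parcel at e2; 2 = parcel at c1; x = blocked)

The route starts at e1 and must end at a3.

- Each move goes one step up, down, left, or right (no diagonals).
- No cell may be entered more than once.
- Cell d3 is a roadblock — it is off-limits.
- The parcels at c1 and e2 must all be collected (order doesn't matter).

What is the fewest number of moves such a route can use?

8

Any route passes through c1 and e2 in some order between e1 and a3. Summing Manhattan distances along each leg and taking the cheapest ordering (e1 → e2 → c1 → a3) gives a lower bound of 1 + 3 + 4 = 8 moves.
A route of 8 moves achieves this: e1 → e2 → d2 → d1 → c1 → c2 → c3 → b3 → a3.
Since 8 matches the lower bound, it is optimal.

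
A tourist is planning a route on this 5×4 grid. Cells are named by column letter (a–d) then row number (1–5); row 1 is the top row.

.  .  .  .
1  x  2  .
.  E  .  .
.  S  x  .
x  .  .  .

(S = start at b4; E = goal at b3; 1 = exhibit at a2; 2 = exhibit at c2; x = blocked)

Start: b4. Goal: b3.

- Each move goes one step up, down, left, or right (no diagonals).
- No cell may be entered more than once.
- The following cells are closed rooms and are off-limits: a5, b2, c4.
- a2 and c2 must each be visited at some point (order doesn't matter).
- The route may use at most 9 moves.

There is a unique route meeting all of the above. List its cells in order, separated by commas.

b4, a4, a3, a2, a1, b1, c1, c2, c3, b3

The budget equals the shortest possible length, so every move has to be on a shortest route through the required cells.
Route from b4: left to a4, 3× up (reaching a1), 2× right (reaching c1), 2× down (reaching c3), left to b3 — 9 moves in all.
Check: all required cells visited; 9 ≤ 9 moves.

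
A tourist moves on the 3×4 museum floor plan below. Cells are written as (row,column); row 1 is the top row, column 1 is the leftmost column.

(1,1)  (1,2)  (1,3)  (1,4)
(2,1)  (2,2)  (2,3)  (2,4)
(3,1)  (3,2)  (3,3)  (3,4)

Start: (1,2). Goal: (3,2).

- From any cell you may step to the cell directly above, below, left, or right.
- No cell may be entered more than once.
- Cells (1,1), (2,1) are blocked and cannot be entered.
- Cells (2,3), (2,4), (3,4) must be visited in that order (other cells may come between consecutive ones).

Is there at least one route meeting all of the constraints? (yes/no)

One route that works: (1,2) → (2,2) → (2,3) → (2,4) → (3,4) → (3,3) → (3,2).

yes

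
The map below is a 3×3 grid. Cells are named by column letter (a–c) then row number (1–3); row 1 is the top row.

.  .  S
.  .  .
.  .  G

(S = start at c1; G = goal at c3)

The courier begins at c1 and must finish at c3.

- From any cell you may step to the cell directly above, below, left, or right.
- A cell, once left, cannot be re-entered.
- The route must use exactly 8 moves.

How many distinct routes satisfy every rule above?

2

Need simple routes of exactly 8 moves from c1 to c3 (Manhattan distance 2, so 3 moves are spent on a detour and 3 undoing it).
Enumerating: c1 c2 b2 b1 a1 a2 a3 b3 c3 | c1 b1 a1 a2 a3 b3 b2 c2 c3.
That gives 2 routes.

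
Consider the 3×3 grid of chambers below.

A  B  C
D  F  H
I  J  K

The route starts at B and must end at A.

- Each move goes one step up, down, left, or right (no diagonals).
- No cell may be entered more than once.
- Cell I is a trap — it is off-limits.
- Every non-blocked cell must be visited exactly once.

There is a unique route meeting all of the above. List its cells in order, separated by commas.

B, C, H, K, J, F, D, A

Need to visit all 8 open cells exactly once, starting at B and ending at A.
Route from B: right to C, 2× down (reaching K), left to J, up to F, left to D, up to A — 7 moves in all.
Check: all 8 open cells covered.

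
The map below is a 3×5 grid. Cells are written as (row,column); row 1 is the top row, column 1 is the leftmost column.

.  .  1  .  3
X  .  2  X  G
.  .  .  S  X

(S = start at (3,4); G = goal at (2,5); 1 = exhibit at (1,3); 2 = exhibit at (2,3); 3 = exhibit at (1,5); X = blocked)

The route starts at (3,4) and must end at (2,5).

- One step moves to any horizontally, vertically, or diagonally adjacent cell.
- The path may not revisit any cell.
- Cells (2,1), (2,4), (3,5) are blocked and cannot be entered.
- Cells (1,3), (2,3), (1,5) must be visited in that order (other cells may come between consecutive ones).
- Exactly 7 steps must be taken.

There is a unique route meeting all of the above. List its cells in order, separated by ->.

The waypoints must appear in the order (1,3), (2,3), (1,5), with no cell reused.
Route from (3,4): left 1 to (3,3), up-left 1 to (2,2), up-right 1 to (1,3), down 1 to (2,3), up-right 1 to (1,4), right 1 to (1,5), down 1 to (2,5) — 7 moves in all.
Check: order respected (1 at step 3, 2 at step 4, 3 at step 6); 7 moves as required.

(3,4) -> (3,3) -> (2,2) -> (1,3) -> (2,3) -> (1,4) -> (1,5) -> (2,5)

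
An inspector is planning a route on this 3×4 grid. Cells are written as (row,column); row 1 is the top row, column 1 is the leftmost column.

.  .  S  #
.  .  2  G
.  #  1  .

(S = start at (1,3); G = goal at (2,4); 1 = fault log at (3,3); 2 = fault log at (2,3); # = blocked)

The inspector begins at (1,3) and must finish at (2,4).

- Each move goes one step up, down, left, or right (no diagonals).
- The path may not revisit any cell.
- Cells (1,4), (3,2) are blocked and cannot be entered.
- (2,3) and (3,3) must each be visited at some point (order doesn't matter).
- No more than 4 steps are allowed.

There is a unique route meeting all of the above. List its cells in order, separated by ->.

Any route must reach (2,3) and (3,3) and still end at (2,4) within 4 moves, so the order of the required stops is forced.
Route from (1,3): down 2 to (3,3), right 1 to (3,4), up 1 to (2,4) — 4 moves in all.
Check: all required cells visited; 4 ≤ 4 moves.

(1,3) -> (2,3) -> (3,3) -> (3,4) -> (2,4)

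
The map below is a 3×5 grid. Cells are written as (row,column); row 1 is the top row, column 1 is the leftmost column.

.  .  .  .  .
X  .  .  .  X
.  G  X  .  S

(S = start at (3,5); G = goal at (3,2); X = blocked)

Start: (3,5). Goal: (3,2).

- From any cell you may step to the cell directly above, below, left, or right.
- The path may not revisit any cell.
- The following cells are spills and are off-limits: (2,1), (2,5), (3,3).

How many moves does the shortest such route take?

5

The Manhattan distance from (3,5) to (3,2) is |3−3| + |5−2| = 3, so at least 3 moves are needed.
That bound ignores the blocked cells. Measuring each leg by the fewest moves that actually steer around them ((3,5)→(3,2): 5) raises the lower bound to 5.
A route of 5 moves exists: (3,5) → (3,4) → (2,4) → (2,3) → (2,2) → (3,2).
Since 5 matches that lower bound, it is optimal.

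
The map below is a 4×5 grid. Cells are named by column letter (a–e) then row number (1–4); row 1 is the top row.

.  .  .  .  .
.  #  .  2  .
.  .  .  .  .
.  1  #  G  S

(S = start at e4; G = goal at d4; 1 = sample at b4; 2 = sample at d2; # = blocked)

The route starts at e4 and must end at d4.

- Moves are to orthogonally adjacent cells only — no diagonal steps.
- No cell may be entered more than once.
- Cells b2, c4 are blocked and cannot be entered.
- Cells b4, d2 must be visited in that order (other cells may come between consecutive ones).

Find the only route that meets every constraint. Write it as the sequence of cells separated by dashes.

The waypoints must appear in the order b4, d2, with no cell reused.
Route from e4: 3× up (reaching e1), 4× left (reaching a1), 3× down (reaching a4), right to b4, up to b3, right to c3, up to c2, right to d2, 2× down (reaching d4) — 17 moves in all.
Check: order respected (1 at step 11, 2 at step 15).

e4 - e3 - e2 - e1 - d1 - c1 - b1 - a1 - a2 - a3 - a4 - b4 - b3 - c3 - c2 - d2 - d3 - d4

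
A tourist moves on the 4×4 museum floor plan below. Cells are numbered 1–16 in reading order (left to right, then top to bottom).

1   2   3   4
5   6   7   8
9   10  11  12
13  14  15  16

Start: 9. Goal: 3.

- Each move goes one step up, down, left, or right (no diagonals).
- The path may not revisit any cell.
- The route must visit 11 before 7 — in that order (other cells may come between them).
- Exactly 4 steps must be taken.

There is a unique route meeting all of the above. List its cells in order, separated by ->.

9 -> 10 -> 11 -> 7 -> 3

The waypoints must appear in the order 11, 7, with no cell reused.
Route from 9: 2× right (reaching 11), 2× up (reaching 3) — 4 moves in all.
Check: order respected (11 at step 2, 7 at step 3); 4 moves as required.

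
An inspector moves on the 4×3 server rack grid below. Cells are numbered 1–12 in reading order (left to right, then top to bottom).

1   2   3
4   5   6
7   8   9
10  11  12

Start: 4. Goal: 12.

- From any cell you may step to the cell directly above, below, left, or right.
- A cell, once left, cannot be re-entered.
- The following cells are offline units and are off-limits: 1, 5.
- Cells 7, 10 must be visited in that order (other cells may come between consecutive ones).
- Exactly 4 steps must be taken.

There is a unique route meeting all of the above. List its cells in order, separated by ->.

4 -> 7 -> 10 -> 11 -> 12

The waypoints must appear in the order 7, 10, with no cell reused.
Route from 4: 2× down (reaching 10), 2× right (reaching 12) — 4 moves in all.
Check: order respected (7 at step 1, 10 at step 2); 4 moves as required.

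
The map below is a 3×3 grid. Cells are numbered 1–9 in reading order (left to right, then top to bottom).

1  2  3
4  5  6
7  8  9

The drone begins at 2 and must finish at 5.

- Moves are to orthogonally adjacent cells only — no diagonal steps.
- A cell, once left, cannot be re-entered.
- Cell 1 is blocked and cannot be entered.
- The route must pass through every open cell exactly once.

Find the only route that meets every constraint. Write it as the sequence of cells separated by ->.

2 -> 3 -> 6 -> 9 -> 8 -> 7 -> 4 -> 5

Need to visit all 8 open cells exactly once, starting at 2 and ending at 5.
Cell 7 has only two open neighbours (4 and 8), so the path must pass straight through it: one of those is the cell it's entered from and the other is where it exits.
Route from 2: right 1 to 3, down 2 to 9, left 2 to 7, up 1 to 4, right 1 to 5 — 7 moves in all.
Check: all 8 open cells covered.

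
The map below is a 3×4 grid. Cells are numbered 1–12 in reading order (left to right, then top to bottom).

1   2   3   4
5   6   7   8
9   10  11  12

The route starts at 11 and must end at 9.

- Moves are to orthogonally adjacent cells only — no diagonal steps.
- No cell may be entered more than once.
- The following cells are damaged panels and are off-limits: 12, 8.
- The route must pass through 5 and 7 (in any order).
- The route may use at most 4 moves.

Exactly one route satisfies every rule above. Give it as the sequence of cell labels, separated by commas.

11, 7, 6, 5, 9

The 4-move cap with required stops at 5, 7 leaves no slack for detours.
Route from 11: up to 7, 2× left (reaching 5), down to 9 — 4 moves in all.
Check: all required cells visited; 4 ≤ 4 moves.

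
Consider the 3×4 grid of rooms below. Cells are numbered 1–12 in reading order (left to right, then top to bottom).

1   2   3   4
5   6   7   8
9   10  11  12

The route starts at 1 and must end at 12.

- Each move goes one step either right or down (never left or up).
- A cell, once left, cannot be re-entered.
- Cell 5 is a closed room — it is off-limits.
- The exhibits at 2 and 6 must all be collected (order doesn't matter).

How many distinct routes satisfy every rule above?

3

A right/down-only route from 1 to 12 makes exactly 2 down-moves and 3 right-moves in some order.
With no other constraints that would be C(5,2) = 10 routes.
A monotone route can only reach the required cells in the order 2, 6, so split there and multiply the segment counts (each segment already excludes blocked cells): 1→2: 1; 2→6: 1; 6→12: 3; product = 3.
That gives 3 routes.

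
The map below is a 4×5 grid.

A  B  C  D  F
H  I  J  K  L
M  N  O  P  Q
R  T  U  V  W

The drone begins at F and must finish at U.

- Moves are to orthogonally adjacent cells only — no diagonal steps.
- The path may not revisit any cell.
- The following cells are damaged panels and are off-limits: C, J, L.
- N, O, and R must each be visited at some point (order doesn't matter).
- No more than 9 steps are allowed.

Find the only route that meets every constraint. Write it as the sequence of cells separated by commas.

The 9-move cap with required stops at N, O, R leaves no slack for detours.
Route from F: left 1 to D, down 2 to P, left 3 to M, down 1 to R, right 2 to U — 9 moves in all.
Check: all required cells visited; 9 ≤ 9 moves.

F, D, K, P, O, N, M, R, T, U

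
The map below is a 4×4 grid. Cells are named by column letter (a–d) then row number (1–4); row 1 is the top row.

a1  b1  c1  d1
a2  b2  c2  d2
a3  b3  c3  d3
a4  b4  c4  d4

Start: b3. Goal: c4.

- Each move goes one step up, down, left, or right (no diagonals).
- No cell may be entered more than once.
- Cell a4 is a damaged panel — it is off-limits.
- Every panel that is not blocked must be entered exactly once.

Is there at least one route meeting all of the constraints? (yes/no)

no

Colour the cells like a checkerboard: each orthogonal step flips colour, so a Hamiltonian route alternates colours. Here there are 8 cells of one colour and 7 of the other, with start on the same colour as the goal — the counts and endpoints can't be arranged into an alternating sequence of length 15, so no Hamiltonian route exists.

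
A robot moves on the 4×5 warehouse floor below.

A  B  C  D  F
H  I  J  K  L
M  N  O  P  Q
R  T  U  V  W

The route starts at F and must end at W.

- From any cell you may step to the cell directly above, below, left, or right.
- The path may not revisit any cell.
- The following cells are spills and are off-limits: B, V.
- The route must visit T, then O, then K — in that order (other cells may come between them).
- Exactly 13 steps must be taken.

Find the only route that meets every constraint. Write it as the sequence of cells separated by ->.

The waypoints must appear in the order T, O, K, with no cell reused.
Route from F: left 2 to C, down 1 to J, left 1 to I, down 2 to T, right 1 to U, up 1 to O, right 1 to P, up 1 to K, right 1 to L, down 2 to W — 13 moves in all.
Check: order respected (T at step 6, O at step 8, K at step 10); 13 moves as required.

F -> D -> C -> J -> I -> N -> T -> U -> O -> P -> K -> L -> Q -> W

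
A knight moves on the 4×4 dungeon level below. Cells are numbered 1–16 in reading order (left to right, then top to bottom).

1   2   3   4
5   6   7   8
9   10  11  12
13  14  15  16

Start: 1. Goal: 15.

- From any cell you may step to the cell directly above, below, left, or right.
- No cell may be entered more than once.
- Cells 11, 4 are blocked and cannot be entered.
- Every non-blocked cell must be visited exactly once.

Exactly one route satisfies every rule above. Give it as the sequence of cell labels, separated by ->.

Need to visit all 14 open cells exactly once, starting at 1 and ending at 15.
Cell 8 has only two open neighbours (12 and 7), so the path must pass straight through it: one of those is the cell it's entered from and the other is where it exits.
Route from 1: down 3 to 13, right 1 to 14, up 3 to 2, right 1 to 3, down 1 to 7, right 1 to 8, down 2 to 16, left 1 to 15 — 13 moves in all.
Check: all 14 open cells covered.

1 -> 5 -> 9 -> 13 -> 14 -> 10 -> 6 -> 2 -> 3 -> 7 -> 8 -> 12 -> 16 -> 15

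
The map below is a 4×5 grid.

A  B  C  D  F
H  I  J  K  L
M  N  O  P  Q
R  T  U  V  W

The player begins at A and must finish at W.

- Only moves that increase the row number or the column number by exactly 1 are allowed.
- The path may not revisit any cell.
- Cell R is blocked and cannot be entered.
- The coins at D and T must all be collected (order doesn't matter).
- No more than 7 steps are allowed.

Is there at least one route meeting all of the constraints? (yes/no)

T is below but to the left of D: going D → T would need a leftward move and T → D an upward move, so no right/down-only route can visit both required cells.

no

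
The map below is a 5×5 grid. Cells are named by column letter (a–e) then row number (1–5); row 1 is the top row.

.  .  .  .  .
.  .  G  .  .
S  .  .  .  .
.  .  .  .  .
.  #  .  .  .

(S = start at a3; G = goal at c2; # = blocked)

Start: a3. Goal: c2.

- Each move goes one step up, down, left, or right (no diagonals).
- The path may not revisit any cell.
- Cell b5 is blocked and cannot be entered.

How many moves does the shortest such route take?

The Manhattan distance from a3 to c2 is |3−2| + |1−3| = 3, so at least 3 moves are needed.
A route of 3 moves achieves this: a3 → a2 → b2 → c2.
Since 3 matches the lower bound, it is optimal.

3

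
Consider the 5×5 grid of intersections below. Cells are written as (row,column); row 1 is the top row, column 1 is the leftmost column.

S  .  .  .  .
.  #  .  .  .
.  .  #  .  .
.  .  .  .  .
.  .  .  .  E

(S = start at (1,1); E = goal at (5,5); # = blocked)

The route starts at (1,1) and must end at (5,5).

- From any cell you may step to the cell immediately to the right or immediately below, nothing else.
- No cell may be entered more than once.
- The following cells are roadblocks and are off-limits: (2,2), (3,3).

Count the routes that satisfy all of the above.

18

A right/down-only route from (1,1) to (5,5) makes exactly 4 down-moves and 4 right-moves in some order.
With no other constraints that would be C(8,4) = 70 routes.
Subtract routes through each blocked cell (inclusion–exclusion for overlaps): − through (2,2): 40 − through (3,3): 36 + through (2,2)&(3,3): 24 → 18.
That gives 18 routes.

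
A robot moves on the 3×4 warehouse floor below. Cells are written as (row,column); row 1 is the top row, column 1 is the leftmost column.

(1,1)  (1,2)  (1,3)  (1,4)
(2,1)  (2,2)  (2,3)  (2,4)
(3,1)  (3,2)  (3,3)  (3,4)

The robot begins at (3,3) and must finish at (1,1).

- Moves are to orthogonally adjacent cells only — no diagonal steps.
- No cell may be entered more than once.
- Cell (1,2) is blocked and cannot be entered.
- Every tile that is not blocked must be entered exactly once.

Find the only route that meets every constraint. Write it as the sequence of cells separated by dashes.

(3,3) - (3,4) - (2,4) - (1,4) - (1,3) - (2,3) - (2,2) - (3,2) - (3,1) - (2,1) - (1,1)

Need to visit all 11 open cells exactly once, starting at (3,3) and ending at (1,1).
Cell (1,4) has only two open neighbours ((2,4) and (1,3)), so the path must pass straight through it: one of those is the cell it's entered from and the other is where it exits.
Route from (3,3): right 1 to (3,4), up 2 to (1,4), left 1 to (1,3), down 1 to (2,3), left 1 to (2,2), down 1 to (3,2), left 1 to (3,1), up 2 to (1,1) — 10 moves in all.
Check: all 11 open cells covered.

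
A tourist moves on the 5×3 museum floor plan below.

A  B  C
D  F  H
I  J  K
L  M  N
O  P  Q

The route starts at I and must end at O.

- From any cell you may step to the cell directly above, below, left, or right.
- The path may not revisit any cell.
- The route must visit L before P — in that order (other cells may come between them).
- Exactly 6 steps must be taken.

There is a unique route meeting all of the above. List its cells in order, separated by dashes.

I - L - M - N - Q - P - O

The waypoints must appear in the order L, P, with no cell reused.
Route from I: down 1 to L, right 2 to N, down 1 to Q, left 2 to O — 6 moves in all.
Check: order respected (L at step 1, P at step 5); 6 moves as required.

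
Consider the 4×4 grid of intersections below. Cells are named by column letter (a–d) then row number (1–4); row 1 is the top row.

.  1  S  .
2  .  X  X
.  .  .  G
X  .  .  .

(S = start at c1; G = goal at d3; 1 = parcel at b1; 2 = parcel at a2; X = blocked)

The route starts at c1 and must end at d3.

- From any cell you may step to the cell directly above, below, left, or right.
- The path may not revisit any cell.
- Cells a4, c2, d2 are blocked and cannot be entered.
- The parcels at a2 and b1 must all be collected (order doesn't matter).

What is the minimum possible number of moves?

7

Any route passes through a2 and b1 in some order between c1 and d3. Summing Manhattan distances along each leg and taking the cheapest ordering (c1 → b1 → a2 → d3) gives a lower bound of 1 + 2 + 4 = 7 moves.
A route of 7 moves achieves this: c1 → b1 → b2 → a2 → a3 → b3 → c3 → d3.
Since 7 matches the lower bound, it is optimal.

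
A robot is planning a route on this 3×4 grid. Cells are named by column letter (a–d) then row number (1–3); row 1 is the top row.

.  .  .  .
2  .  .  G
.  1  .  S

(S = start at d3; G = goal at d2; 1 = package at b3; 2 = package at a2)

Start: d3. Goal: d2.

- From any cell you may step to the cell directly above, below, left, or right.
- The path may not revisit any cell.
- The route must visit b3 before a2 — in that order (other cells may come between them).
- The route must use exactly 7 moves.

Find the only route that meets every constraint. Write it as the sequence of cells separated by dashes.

The waypoints must appear in the order b3, a2, with no cell reused.
Route from d3: 3× left (reaching a3), up to a2, 3× right (reaching d2) — 7 moves in all.
Check: order respected (1 at step 2, 2 at step 4); 7 moves as required.

d3 - c3 - b3 - a3 - a2 - b2 - c2 - d2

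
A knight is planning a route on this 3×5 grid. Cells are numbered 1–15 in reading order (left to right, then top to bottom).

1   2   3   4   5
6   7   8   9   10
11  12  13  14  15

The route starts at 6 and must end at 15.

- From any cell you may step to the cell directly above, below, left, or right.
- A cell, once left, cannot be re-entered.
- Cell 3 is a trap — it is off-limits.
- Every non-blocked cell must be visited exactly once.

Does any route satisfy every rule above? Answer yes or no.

Exhausting the options from 6, every branch either dead-ends against blocked cells, would have to re-enter a cell already used, or reaches the goal with a constraint still unmet.

no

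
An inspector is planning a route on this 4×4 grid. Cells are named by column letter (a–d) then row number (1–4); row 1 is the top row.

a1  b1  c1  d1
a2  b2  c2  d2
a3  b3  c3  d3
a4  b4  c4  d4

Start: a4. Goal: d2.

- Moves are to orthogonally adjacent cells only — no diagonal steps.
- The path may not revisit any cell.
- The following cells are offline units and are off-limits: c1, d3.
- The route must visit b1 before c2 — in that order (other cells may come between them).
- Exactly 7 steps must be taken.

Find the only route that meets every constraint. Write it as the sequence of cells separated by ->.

a4 -> a3 -> a2 -> a1 -> b1 -> b2 -> c2 -> d2

The waypoints must appear in the order b1, c2, with no cell reused.
Route from a4: up 3 to a1, right 1 to b1, down 1 to b2, right 2 to d2 — 7 moves in all.
Check: order respected (b1 at step 4, c2 at step 6); 7 moves as required.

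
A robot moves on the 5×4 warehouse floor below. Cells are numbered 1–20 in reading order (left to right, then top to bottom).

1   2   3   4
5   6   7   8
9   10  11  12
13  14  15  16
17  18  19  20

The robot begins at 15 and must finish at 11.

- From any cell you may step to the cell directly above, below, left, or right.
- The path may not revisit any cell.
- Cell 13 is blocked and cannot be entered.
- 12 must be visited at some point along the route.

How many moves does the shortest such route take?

Any route passes through 12 somewhere between 15 and 11. Summing Manhattan distances along the two legs (15 → 12 → 11) gives a lower bound of 2 + 1 = 3 moves.
A route of 3 moves achieves this: 15 → 16 → 12 → 11.
Since 3 matches the lower bound, it is optimal.

3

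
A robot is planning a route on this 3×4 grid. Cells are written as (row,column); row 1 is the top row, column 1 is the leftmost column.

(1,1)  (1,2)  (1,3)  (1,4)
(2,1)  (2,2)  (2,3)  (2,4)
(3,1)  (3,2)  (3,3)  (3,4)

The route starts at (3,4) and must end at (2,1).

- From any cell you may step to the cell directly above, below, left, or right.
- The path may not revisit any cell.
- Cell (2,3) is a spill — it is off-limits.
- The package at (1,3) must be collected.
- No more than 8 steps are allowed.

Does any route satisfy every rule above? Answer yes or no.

yes

One route that works: (3,4) → (2,4) → (1,4) → (1,3) → (1,2) → (2,2) → (2,1).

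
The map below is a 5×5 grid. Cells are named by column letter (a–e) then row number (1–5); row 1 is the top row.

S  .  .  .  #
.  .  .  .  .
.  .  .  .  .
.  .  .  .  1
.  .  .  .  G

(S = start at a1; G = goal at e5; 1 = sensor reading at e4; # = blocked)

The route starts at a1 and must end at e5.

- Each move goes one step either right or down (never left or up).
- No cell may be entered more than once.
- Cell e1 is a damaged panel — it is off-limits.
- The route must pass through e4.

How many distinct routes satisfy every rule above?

A right/down-only route from a1 to e5 makes exactly 4 down-moves and 4 right-moves in some order.
With no other constraints that would be C(8,4) = 70 routes.
Split at e4 and multiply the segment counts (each segment already excludes blocked cells): a1→e4: 34; e4→e5: 1; product = 34.
That gives 34 routes.

34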